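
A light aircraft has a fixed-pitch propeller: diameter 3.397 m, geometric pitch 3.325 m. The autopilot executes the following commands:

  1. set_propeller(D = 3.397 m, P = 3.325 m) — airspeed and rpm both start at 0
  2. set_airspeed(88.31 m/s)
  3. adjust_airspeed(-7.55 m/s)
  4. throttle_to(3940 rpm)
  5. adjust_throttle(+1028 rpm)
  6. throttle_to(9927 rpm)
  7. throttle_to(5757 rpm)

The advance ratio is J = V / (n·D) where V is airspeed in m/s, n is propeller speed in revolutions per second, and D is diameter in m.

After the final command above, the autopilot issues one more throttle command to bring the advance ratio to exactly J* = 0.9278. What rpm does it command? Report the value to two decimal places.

rpm = 1537.44

set_propeller: D = 3.397 m, P = 3.325 m (p = P/D = 0.978805); state ← (V=0, rpm=0)
set_airspeed(88.31): V ← 88.31 m/s
adjust_airspeed(-7.55): V ← 88.31 -7.55 = 80.76 m/s
throttle_to(3940): rpm ← 3940
adjust_throttle(+1028): rpm ← 3940 +1028 = 4968
throttle_to(9927): rpm ← 9927
throttle_to(5757): rpm ← 5757
final state: V = 80.76 m/s, rpm = 5757 → n = rpm/60 = 95.950000 rev/s
target J* = 0.9278; solve J* = V/(n·D) for n: n = V/(J*·D) = 80.76/(0.9278 × 3.397) = 25.623969 rev/s
rpm = 60·n = 1537.438122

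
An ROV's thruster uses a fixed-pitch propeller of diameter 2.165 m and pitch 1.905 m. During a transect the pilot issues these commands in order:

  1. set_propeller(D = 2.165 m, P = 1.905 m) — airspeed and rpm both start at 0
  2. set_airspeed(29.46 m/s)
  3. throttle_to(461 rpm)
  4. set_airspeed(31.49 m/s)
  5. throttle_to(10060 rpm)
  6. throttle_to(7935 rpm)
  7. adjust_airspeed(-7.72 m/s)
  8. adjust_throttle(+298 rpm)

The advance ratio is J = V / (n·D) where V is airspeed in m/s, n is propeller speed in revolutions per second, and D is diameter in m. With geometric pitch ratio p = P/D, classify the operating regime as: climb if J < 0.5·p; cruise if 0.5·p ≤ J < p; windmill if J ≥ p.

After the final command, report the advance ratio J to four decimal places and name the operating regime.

J = 0.0800, regime = climb

set_propeller: D = 2.165 m, P = 1.905 m (p = P/D = 0.879908); state ← (V=0, rpm=0)
set_airspeed(29.46): V ← 29.46 m/s
throttle_to(461): rpm ← 461
set_airspeed(31.49): V ← 31.49 m/s
throttle_to(10060): rpm ← 10060
throttle_to(7935): rpm ← 7935
adjust_airspeed(-7.72): V ← 31.49 -7.72 = 23.77 m/s
adjust_throttle(+298): rpm ← 7935 +298 = 8233
final state: V = 23.77 m/s, rpm = 8233 → n = rpm/60 = 137.216667 rev/s
J = V / (n·D) = 23.77 / (137.216667 × 2.165) = 0.080014
regime bands: climb J<0.4400 | cruise [0.4400, 0.8799) | windmill J≥0.8799
J = 0.0800 → climb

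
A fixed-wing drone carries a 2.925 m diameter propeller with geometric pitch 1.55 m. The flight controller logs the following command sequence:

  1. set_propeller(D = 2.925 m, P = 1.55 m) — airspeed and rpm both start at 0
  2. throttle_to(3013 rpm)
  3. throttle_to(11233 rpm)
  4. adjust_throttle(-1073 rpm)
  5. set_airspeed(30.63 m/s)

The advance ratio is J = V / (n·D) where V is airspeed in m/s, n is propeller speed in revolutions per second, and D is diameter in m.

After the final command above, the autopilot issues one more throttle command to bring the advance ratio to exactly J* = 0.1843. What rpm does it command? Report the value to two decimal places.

rpm = 3409.16

set_propeller: D = 2.925 m, P = 1.55 m (p = P/D = 0.529915); state ← (V=0, rpm=0)
throttle_to(3013): rpm ← 3013
throttle_to(11233): rpm ← 11233
adjust_throttle(-1073): rpm ← 11233 -1073 = 10160
set_airspeed(30.63): V ← 30.63 m/s
final state: V = 30.63 m/s, rpm = 10160 → n = rpm/60 = 169.333333 rev/s
target J* = 0.1843; solve J* = V/(n·D) for n: n = V/(J*·D) = 30.63/(0.1843 × 2.925) = 56.819289 rev/s
rpm = 60·n = 3409.157310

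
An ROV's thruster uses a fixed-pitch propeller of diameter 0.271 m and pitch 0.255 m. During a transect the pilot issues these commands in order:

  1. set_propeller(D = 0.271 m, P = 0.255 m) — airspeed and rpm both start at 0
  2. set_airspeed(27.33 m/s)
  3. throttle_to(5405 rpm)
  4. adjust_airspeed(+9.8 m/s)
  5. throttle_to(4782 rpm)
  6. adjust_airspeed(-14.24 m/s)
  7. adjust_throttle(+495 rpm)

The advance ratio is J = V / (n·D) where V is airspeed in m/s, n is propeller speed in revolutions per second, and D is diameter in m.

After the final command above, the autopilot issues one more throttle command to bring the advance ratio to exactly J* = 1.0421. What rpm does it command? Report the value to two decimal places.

rpm = 4863.16

set_propeller: D = 0.271 m, P = 0.255 m (p = P/D = 0.940959); state ← (V=0, rpm=0)
set_airspeed(27.33): V ← 27.33 m/s
throttle_to(5405): rpm ← 5405
adjust_airspeed(+9.8): V ← 27.33 +9.8 = 37.13 m/s
throttle_to(4782): rpm ← 4782
adjust_airspeed(-14.24): V ← 37.13 -14.24 = 22.89 m/s
adjust_throttle(+495): rpm ← 4782 +495 = 5277
final state: V = 22.89 m/s, rpm = 5277 → n = rpm/60 = 87.950000 rev/s
target J* = 1.0421; solve J* = V/(n·D) for n: n = V/(J*·D) = 22.89/(1.0421 × 0.271) = 81.052629 rev/s
rpm = 60·n = 4863.157738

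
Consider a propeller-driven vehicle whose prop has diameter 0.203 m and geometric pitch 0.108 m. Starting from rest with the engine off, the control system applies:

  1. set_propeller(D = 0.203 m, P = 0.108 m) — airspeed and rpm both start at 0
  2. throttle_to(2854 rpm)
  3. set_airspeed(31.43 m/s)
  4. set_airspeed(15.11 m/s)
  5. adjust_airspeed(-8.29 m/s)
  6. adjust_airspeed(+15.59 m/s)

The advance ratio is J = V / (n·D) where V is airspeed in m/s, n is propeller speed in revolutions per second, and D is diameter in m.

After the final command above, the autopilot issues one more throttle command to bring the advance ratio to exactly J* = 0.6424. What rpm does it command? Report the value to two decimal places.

set_propeller: D = 0.203 m, P = 0.108 m (p = P/D = 0.532020); state ← (V=0, rpm=0)
throttle_to(2854): rpm ← 2854
set_airspeed(31.43): V ← 31.43 m/s
set_airspeed(15.11): V ← 15.11 m/s
adjust_airspeed(-8.29): V ← 15.11 -8.29 = 6.82 m/s
adjust_airspeed(+15.59): V ← 6.82 +15.59 = 22.41 m/s
final state: V = 22.41 m/s, rpm = 2854 → n = rpm/60 = 47.566667 rev/s
target J* = 0.6424; solve J* = V/(n·D) for n: n = V/(J*·D) = 22.41/(0.6424 × 0.203) = 171.846340 rev/s
rpm = 60·n = 10310.780386

rpm = 10310.78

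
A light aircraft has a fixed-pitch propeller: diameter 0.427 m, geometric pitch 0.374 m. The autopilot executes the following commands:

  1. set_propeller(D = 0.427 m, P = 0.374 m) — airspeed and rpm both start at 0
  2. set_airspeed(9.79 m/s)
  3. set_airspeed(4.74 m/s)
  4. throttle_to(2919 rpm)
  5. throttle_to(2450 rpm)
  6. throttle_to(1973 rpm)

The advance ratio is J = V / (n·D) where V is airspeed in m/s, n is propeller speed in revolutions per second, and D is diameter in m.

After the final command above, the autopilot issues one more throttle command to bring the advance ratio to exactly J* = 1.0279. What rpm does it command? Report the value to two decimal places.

rpm = 647.96

set_propeller: D = 0.427 m, P = 0.374 m (p = P/D = 0.875878); state ← (V=0, rpm=0)
set_airspeed(9.79): V ← 9.79 m/s
set_airspeed(4.74): V ← 4.74 m/s
throttle_to(2919): rpm ← 2919
throttle_to(2450): rpm ← 2450
throttle_to(1973): rpm ← 1973
final state: V = 4.74 m/s, rpm = 1973 → n = rpm/60 = 32.883333 rev/s
target J* = 1.0279; solve J* = V/(n·D) for n: n = V/(J*·D) = 4.74/(1.0279 × 0.427) = 10.799399 rev/s
rpm = 60·n = 647.963960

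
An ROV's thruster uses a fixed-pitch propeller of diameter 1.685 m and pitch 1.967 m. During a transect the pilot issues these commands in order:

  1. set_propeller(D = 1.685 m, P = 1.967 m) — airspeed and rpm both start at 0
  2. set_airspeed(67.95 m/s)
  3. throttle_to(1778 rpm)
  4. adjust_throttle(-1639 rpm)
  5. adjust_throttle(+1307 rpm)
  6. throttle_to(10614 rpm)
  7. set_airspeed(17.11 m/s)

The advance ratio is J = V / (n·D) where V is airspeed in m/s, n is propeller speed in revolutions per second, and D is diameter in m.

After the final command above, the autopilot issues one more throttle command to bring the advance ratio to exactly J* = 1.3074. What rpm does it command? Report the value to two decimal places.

rpm = 466.01

set_propeller: D = 1.685 m, P = 1.967 m (p = P/D = 1.167359); state ← (V=0, rpm=0)
set_airspeed(67.95): V ← 67.95 m/s
throttle_to(1778): rpm ← 1778
adjust_throttle(-1639): rpm ← 1778 -1639 = 139
adjust_throttle(+1307): rpm ← 139 +1307 = 1446
throttle_to(10614): rpm ← 10614
set_airspeed(17.11): V ← 17.11 m/s
final state: V = 17.11 m/s, rpm = 10614 → n = rpm/60 = 176.900000 rev/s
target J* = 1.3074; solve J* = V/(n·D) for n: n = V/(J*·D) = 17.11/(1.3074 × 1.685) = 7.766791 rev/s
rpm = 60·n = 466.007465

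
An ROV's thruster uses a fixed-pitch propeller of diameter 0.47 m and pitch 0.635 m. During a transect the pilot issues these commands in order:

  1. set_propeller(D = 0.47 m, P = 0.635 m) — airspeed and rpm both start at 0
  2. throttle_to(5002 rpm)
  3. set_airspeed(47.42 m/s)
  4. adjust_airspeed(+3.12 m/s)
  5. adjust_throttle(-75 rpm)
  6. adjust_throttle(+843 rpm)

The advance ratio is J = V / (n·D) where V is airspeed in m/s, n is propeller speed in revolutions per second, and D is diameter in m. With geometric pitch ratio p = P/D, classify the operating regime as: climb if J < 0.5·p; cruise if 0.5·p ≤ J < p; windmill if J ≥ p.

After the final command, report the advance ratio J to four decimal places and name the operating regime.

J = 1.1182, regime = cruise

set_propeller: D = 0.47 m, P = 0.635 m (p = P/D = 1.351064); state ← (V=0, rpm=0)
throttle_to(5002): rpm ← 5002
set_airspeed(47.42): V ← 47.42 m/s
adjust_airspeed(+3.12): V ← 47.42 +3.12 = 50.54 m/s
adjust_throttle(-75): rpm ← 5002 -75 = 4927
adjust_throttle(+843): rpm ← 4927 +843 = 5770
final state: V = 50.54 m/s, rpm = 5770 → n = rpm/60 = 96.166667 rev/s
J = V / (n·D) = 50.54 / (96.166667 × 0.47) = 1.118183
regime bands: climb J<0.6755 | cruise [0.6755, 1.3511) | windmill J≥1.3511
J = 1.1182 → cruise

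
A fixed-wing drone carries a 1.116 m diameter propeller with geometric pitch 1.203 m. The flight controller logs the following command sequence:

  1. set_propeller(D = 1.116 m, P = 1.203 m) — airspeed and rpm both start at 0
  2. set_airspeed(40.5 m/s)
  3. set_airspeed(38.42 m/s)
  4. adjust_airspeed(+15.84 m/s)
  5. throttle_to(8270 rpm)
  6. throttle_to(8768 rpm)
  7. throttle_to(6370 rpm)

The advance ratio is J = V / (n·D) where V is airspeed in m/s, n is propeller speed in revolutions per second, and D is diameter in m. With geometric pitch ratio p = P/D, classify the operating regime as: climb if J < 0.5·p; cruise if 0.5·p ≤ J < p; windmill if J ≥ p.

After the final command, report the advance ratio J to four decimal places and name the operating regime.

set_propeller: D = 1.116 m, P = 1.203 m (p = P/D = 1.077957); state ← (V=0, rpm=0)
set_airspeed(40.5): V ← 40.5 m/s
set_airspeed(38.42): V ← 38.42 m/s
adjust_airspeed(+15.84): V ← 38.42 +15.84 = 54.26 m/s
throttle_to(8270): rpm ← 8270
throttle_to(8768): rpm ← 8768
throttle_to(6370): rpm ← 6370
final state: V = 54.26 m/s, rpm = 6370 → n = rpm/60 = 106.166667 rev/s
J = V / (n·D) = 54.26 / (106.166667 × 1.116) = 0.457960
regime bands: climb J<0.5390 | cruise [0.5390, 1.0780) | windmill J≥1.0780
J = 0.4580 → climb

J = 0.4580, regime = climb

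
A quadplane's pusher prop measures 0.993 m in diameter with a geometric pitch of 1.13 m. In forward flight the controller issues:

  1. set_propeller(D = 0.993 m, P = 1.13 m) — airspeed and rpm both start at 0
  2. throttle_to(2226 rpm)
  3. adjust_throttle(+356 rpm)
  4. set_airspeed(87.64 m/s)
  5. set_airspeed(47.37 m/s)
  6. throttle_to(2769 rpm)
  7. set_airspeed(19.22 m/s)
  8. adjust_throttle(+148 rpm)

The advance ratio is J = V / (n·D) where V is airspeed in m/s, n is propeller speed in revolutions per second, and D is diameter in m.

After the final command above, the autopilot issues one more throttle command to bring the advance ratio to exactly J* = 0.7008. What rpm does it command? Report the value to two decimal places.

rpm = 1657.15

set_propeller: D = 0.993 m, P = 1.13 m (p = P/D = 1.137966); state ← (V=0, rpm=0)
throttle_to(2226): rpm ← 2226
adjust_throttle(+356): rpm ← 2226 +356 = 2582
set_airspeed(87.64): V ← 87.64 m/s
set_airspeed(47.37): V ← 47.37 m/s
throttle_to(2769): rpm ← 2769
set_airspeed(19.22): V ← 19.22 m/s
adjust_throttle(+148): rpm ← 2769 +148 = 2917
final state: V = 19.22 m/s, rpm = 2917 → n = rpm/60 = 48.616667 rev/s
target J* = 0.7008; solve J* = V/(n·D) for n: n = V/(J*·D) = 19.22/(0.7008 × 0.993) = 27.619133 rev/s
rpm = 60·n = 1657.147981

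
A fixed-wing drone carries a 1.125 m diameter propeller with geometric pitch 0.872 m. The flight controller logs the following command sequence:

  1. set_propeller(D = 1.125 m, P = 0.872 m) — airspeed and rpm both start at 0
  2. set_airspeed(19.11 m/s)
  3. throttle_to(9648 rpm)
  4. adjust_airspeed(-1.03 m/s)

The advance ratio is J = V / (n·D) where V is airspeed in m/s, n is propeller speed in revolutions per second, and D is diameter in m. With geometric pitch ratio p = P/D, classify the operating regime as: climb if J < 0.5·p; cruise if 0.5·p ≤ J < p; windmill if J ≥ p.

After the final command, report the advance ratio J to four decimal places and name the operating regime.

set_propeller: D = 1.125 m, P = 0.872 m (p = P/D = 0.775111); state ← (V=0, rpm=0)
set_airspeed(19.11): V ← 19.11 m/s
throttle_to(9648): rpm ← 9648
adjust_airspeed(-1.03): V ← 19.11 -1.03 = 18.08 m/s
final state: V = 18.08 m/s, rpm = 9648 → n = rpm/60 = 160.800000 rev/s
J = V / (n·D) = 18.08 / (160.800000 × 1.125) = 0.099945
regime bands: climb J<0.3876 | cruise [0.3876, 0.7751) | windmill J≥0.7751
J = 0.0999 → climb

J = 0.0999, regime = climb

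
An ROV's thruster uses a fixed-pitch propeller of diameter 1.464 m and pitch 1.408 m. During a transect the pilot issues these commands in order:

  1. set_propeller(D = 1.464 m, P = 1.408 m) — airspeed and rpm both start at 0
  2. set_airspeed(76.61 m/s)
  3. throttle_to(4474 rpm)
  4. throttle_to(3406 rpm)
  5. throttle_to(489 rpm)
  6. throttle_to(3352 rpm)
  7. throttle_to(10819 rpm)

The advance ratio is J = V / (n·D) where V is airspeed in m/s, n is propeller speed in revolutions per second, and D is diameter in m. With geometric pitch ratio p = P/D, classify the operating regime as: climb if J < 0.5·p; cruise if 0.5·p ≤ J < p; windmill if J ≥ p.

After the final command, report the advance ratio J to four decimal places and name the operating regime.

J = 0.2902, regime = climb

set_propeller: D = 1.464 m, P = 1.408 m (p = P/D = 0.961749); state ← (V=0, rpm=0)
set_airspeed(76.61): V ← 76.61 m/s
throttle_to(4474): rpm ← 4474
throttle_to(3406): rpm ← 3406
throttle_to(489): rpm ← 489
throttle_to(3352): rpm ← 3352
throttle_to(10819): rpm ← 10819
final state: V = 76.61 m/s, rpm = 10819 → n = rpm/60 = 180.316667 rev/s
J = V / (n·D) = 76.61 / (180.316667 × 1.464) = 0.290207
regime bands: climb J<0.4809 | cruise [0.4809, 0.9617) | windmill J≥0.9617
J = 0.2902 → climb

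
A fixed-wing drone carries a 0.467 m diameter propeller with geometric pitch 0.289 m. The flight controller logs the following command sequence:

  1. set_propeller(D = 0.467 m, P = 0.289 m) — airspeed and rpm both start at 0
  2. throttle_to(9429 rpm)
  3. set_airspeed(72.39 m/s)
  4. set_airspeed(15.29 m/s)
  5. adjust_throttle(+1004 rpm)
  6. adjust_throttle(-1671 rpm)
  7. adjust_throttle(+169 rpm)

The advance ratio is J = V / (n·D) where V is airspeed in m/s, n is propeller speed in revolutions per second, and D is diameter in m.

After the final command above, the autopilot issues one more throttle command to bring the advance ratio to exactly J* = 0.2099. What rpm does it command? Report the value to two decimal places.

rpm = 9359.00

set_propeller: D = 0.467 m, P = 0.289 m (p = P/D = 0.618844); state ← (V=0, rpm=0)
throttle_to(9429): rpm ← 9429
set_airspeed(72.39): V ← 72.39 m/s
set_airspeed(15.29): V ← 15.29 m/s
adjust_throttle(+1004): rpm ← 9429 +1004 = 10433
adjust_throttle(-1671): rpm ← 10433 -1671 = 8762
adjust_throttle(+169): rpm ← 8762 +169 = 8931
final state: V = 15.29 m/s, rpm = 8931 → n = rpm/60 = 148.850000 rev/s
target J* = 0.2099; solve J* = V/(n·D) for n: n = V/(J*·D) = 15.29/(0.2099 × 0.467) = 155.983322 rev/s
rpm = 60·n = 9358.999340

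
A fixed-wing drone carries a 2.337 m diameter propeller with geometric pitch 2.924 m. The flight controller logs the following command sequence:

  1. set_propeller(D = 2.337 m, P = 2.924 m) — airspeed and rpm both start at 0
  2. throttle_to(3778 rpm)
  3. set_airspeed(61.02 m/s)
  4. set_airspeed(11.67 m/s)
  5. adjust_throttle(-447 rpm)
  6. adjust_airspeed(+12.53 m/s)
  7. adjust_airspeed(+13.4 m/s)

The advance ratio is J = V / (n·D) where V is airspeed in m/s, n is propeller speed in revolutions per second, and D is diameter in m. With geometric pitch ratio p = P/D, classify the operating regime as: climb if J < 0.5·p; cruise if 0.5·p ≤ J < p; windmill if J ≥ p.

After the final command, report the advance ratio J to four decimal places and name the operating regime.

set_propeller: D = 2.337 m, P = 2.924 m (p = P/D = 1.251177); state ← (V=0, rpm=0)
throttle_to(3778): rpm ← 3778
set_airspeed(61.02): V ← 61.02 m/s
set_airspeed(11.67): V ← 11.67 m/s
adjust_throttle(-447): rpm ← 3778 -447 = 3331
adjust_airspeed(+12.53): V ← 11.67 +12.53 = 24.2 m/s
adjust_airspeed(+13.4): V ← 24.2 +13.4 = 37.6 m/s
final state: V = 37.6 m/s, rpm = 3331 → n = rpm/60 = 55.516667 rev/s
J = V / (n·D) = 37.6 / (55.516667 × 2.337) = 0.289805
regime bands: climb J<0.6256 | cruise [0.6256, 1.2512) | windmill J≥1.2512
J = 0.2898 → climb

J = 0.2898, regime = climb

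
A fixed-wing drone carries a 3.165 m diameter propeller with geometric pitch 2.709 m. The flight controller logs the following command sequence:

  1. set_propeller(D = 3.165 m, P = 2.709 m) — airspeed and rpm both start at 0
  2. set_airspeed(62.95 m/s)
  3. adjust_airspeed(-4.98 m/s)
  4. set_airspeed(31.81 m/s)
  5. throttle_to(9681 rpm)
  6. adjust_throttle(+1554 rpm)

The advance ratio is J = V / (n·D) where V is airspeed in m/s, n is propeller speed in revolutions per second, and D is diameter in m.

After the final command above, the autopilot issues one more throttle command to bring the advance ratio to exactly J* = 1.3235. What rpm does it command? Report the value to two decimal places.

set_propeller: D = 3.165 m, P = 2.709 m (p = P/D = 0.855924); state ← (V=0, rpm=0)
set_airspeed(62.95): V ← 62.95 m/s
adjust_airspeed(-4.98): V ← 62.95 -4.98 = 57.97 m/s
set_airspeed(31.81): V ← 31.81 m/s
throttle_to(9681): rpm ← 9681
adjust_throttle(+1554): rpm ← 9681 +1554 = 11235
final state: V = 31.81 m/s, rpm = 11235 → n = rpm/60 = 187.250000 rev/s
target J* = 1.3235; solve J* = V/(n·D) for n: n = V/(J*·D) = 31.81/(1.3235 × 3.165) = 7.593920 rev/s
rpm = 60·n = 455.635191

rpm = 455.64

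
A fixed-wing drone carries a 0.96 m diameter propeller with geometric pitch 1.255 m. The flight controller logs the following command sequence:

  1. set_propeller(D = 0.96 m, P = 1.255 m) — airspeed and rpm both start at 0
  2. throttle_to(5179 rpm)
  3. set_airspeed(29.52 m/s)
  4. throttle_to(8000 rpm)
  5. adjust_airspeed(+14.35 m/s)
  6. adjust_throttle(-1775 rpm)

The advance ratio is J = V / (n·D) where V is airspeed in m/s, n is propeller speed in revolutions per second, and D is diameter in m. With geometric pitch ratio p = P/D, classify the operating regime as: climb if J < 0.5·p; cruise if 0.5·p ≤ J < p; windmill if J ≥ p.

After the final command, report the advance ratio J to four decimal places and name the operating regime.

J = 0.4405, regime = climb

set_propeller: D = 0.96 m, P = 1.255 m (p = P/D = 1.307292); state ← (V=0, rpm=0)
throttle_to(5179): rpm ← 5179
set_airspeed(29.52): V ← 29.52 m/s
throttle_to(8000): rpm ← 8000
adjust_airspeed(+14.35): V ← 29.52 +14.35 = 43.87 m/s
adjust_throttle(-1775): rpm ← 8000 -1775 = 6225
final state: V = 43.87 m/s, rpm = 6225 → n = rpm/60 = 103.750000 rev/s
J = V / (n·D) = 43.87 / (103.750000 × 0.96) = 0.440462
regime bands: climb J<0.6536 | cruise [0.6536, 1.3073) | windmill J≥1.3073
J = 0.4405 → climb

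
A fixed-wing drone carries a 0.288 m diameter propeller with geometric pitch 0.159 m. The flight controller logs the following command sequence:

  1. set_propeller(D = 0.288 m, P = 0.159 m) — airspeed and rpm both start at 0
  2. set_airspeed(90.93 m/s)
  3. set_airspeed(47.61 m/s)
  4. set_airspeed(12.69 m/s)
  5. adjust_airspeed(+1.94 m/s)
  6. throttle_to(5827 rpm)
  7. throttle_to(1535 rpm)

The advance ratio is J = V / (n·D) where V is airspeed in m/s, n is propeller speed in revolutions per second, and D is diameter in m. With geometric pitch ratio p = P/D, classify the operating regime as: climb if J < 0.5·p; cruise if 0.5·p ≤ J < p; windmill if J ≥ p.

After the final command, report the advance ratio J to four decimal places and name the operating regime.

set_propeller: D = 0.288 m, P = 0.159 m (p = P/D = 0.552083); state ← (V=0, rpm=0)
set_airspeed(90.93): V ← 90.93 m/s
set_airspeed(47.61): V ← 47.61 m/s
set_airspeed(12.69): V ← 12.69 m/s
adjust_airspeed(+1.94): V ← 12.69 +1.94 = 14.63 m/s
throttle_to(5827): rpm ← 5827
throttle_to(1535): rpm ← 1535
final state: V = 14.63 m/s, rpm = 1535 → n = rpm/60 = 25.583333 rev/s
J = V / (n·D) = 14.63 / (25.583333 × 0.288) = 1.985613
regime bands: climb J<0.2760 | cruise [0.2760, 0.5521) | windmill J≥0.5521
J = 1.9856 → windmill

J = 1.9856, regime = windmill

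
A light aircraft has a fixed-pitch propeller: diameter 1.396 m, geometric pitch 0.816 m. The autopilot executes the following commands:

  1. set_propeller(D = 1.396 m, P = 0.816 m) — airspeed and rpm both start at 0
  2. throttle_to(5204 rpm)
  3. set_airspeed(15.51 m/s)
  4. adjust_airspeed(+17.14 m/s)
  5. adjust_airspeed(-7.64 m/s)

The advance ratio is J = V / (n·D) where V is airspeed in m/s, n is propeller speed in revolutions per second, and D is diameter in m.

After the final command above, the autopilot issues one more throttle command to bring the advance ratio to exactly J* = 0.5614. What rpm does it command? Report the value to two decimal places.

rpm = 1914.73

set_propeller: D = 1.396 m, P = 0.816 m (p = P/D = 0.584527); state ← (V=0, rpm=0)
throttle_to(5204): rpm ← 5204
set_airspeed(15.51): V ← 15.51 m/s
adjust_airspeed(+17.14): V ← 15.51 +17.14 = 32.65 m/s
adjust_airspeed(-7.64): V ← 32.65 -7.64 = 25.01 m/s
final state: V = 25.01 m/s, rpm = 5204 → n = rpm/60 = 86.733333 rev/s
target J* = 0.5614; solve J* = V/(n·D) for n: n = V/(J*·D) = 25.01/(0.5614 × 1.396) = 31.912135 rev/s
rpm = 60·n = 1914.728120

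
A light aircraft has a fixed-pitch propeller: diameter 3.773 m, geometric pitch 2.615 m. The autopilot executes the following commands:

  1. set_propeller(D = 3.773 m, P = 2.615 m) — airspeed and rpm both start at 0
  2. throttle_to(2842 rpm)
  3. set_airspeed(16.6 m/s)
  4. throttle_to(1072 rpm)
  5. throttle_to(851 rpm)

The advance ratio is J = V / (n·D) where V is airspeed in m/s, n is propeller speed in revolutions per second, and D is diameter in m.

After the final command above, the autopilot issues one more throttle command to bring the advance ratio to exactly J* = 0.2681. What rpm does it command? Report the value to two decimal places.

set_propeller: D = 3.773 m, P = 2.615 m (p = P/D = 0.693082); state ← (V=0, rpm=0)
throttle_to(2842): rpm ← 2842
set_airspeed(16.6): V ← 16.6 m/s
throttle_to(1072): rpm ← 1072
throttle_to(851): rpm ← 851
final state: V = 16.6 m/s, rpm = 851 → n = rpm/60 = 14.183333 rev/s
target J* = 0.2681; solve J* = V/(n·D) for n: n = V/(J*·D) = 16.6/(0.2681 × 3.773) = 16.410600 rev/s
rpm = 60·n = 984.636020

rpm = 984.64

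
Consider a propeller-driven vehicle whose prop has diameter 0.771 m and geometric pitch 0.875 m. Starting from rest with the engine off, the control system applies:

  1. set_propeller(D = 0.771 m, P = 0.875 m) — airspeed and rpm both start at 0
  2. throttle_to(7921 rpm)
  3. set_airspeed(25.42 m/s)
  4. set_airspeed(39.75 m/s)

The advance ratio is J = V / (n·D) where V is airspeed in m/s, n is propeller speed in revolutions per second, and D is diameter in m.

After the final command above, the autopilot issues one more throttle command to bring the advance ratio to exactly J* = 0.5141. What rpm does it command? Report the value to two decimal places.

set_propeller: D = 0.771 m, P = 0.875 m (p = P/D = 1.134890); state ← (V=0, rpm=0)
throttle_to(7921): rpm ← 7921
set_airspeed(25.42): V ← 25.42 m/s
set_airspeed(39.75): V ← 39.75 m/s
final state: V = 39.75 m/s, rpm = 7921 → n = rpm/60 = 132.016667 rev/s
target J* = 0.5141; solve J* = V/(n·D) for n: n = V/(J*·D) = 39.75/(0.5141 × 0.771) = 100.284809 rev/s
rpm = 60·n = 6017.088531

rpm = 6017.09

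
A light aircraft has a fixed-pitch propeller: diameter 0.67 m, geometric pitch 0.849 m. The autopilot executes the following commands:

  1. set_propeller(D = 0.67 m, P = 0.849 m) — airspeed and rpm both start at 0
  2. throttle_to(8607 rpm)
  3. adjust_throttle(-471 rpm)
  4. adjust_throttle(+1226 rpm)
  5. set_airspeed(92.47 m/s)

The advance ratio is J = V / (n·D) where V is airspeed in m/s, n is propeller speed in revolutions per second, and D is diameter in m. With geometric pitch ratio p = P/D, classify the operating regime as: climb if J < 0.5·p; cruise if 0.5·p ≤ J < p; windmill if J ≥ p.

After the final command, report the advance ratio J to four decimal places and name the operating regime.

set_propeller: D = 0.67 m, P = 0.849 m (p = P/D = 1.267164); state ← (V=0, rpm=0)
throttle_to(8607): rpm ← 8607
adjust_throttle(-471): rpm ← 8607 -471 = 8136
adjust_throttle(+1226): rpm ← 8136 +1226 = 9362
set_airspeed(92.47): V ← 92.47 m/s
final state: V = 92.47 m/s, rpm = 9362 → n = rpm/60 = 156.033333 rev/s
J = V / (n·D) = 92.47 / (156.033333 × 0.67) = 0.884522
regime bands: climb J<0.6336 | cruise [0.6336, 1.2672) | windmill J≥1.2672
J = 0.8845 → cruise

J = 0.8845, regime = cruise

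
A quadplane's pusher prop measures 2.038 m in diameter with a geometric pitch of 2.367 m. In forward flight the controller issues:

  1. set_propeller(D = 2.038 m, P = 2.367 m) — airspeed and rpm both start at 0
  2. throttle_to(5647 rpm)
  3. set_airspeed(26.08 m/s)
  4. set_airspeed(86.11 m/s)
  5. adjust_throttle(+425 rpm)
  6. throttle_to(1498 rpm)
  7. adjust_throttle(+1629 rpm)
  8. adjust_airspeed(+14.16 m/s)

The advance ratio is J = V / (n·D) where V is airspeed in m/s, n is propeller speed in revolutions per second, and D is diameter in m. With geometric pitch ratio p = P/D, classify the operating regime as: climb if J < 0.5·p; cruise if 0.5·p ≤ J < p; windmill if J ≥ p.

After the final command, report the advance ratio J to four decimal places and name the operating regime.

set_propeller: D = 2.038 m, P = 2.367 m (p = P/D = 1.161433); state ← (V=0, rpm=0)
throttle_to(5647): rpm ← 5647
set_airspeed(26.08): V ← 26.08 m/s
set_airspeed(86.11): V ← 86.11 m/s
adjust_throttle(+425): rpm ← 5647 +425 = 6072
throttle_to(1498): rpm ← 1498
adjust_throttle(+1629): rpm ← 1498 +1629 = 3127
adjust_airspeed(+14.16): V ← 86.11 +14.16 = 100.27 m/s
final state: V = 100.27 m/s, rpm = 3127 → n = rpm/60 = 52.116667 rev/s
J = V / (n·D) = 100.27 / (52.116667 × 2.038) = 0.944040
regime bands: climb J<0.5807 | cruise [0.5807, 1.1614) | windmill J≥1.1614
J = 0.9440 → cruise

J = 0.9440, regime = cruise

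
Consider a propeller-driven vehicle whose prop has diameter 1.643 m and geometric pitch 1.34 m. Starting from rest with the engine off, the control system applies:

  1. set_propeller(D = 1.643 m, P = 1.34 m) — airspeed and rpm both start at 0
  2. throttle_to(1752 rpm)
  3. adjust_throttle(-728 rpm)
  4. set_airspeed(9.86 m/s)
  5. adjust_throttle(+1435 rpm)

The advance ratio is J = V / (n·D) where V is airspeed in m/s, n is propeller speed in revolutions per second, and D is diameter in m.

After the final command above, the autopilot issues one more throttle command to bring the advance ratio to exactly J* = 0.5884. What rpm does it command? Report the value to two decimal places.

set_propeller: D = 1.643 m, P = 1.34 m (p = P/D = 0.815581); state ← (V=0, rpm=0)
throttle_to(1752): rpm ← 1752
adjust_throttle(-728): rpm ← 1752 -728 = 1024
set_airspeed(9.86): V ← 9.86 m/s
adjust_throttle(+1435): rpm ← 1024 +1435 = 2459
final state: V = 9.86 m/s, rpm = 2459 → n = rpm/60 = 40.983333 rev/s
target J* = 0.5884; solve J* = V/(n·D) for n: n = V/(J*·D) = 9.86/(0.5884 × 1.643) = 10.199214 rev/s
rpm = 60·n = 611.952816

rpm = 611.95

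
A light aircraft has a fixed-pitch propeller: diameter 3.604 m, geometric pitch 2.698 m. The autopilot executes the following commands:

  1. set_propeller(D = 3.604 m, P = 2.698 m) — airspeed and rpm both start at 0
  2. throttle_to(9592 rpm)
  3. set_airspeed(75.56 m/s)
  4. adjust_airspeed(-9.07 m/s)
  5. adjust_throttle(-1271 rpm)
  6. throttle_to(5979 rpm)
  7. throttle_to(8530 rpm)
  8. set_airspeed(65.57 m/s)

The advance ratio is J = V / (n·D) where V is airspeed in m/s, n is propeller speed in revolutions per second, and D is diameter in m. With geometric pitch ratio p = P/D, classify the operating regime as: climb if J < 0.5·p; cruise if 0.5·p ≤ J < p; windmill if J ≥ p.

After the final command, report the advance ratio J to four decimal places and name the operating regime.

J = 0.1280, regime = climb

set_propeller: D = 3.604 m, P = 2.698 m (p = P/D = 0.748613); state ← (V=0, rpm=0)
throttle_to(9592): rpm ← 9592
set_airspeed(75.56): V ← 75.56 m/s
adjust_airspeed(-9.07): V ← 75.56 -9.07 = 66.49 m/s
adjust_throttle(-1271): rpm ← 9592 -1271 = 8321
throttle_to(5979): rpm ← 5979
throttle_to(8530): rpm ← 8530
set_airspeed(65.57): V ← 65.57 m/s
final state: V = 65.57 m/s, rpm = 8530 → n = rpm/60 = 142.166667 rev/s
J = V / (n·D) = 65.57 / (142.166667 × 3.604) = 0.127974
regime bands: climb J<0.3743 | cruise [0.3743, 0.7486) | windmill J≥0.7486
J = 0.1280 → climb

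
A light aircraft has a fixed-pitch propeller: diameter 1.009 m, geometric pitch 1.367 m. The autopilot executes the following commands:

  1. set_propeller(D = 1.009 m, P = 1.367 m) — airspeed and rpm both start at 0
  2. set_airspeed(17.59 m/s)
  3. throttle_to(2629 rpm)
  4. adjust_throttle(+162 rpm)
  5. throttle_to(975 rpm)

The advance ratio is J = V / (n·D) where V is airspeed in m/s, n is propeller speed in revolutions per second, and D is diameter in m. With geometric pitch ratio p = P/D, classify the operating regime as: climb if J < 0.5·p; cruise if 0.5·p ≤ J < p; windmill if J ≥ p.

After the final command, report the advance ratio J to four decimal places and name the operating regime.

set_propeller: D = 1.009 m, P = 1.367 m (p = P/D = 1.354807); state ← (V=0, rpm=0)
set_airspeed(17.59): V ← 17.59 m/s
throttle_to(2629): rpm ← 2629
adjust_throttle(+162): rpm ← 2629 +162 = 2791
throttle_to(975): rpm ← 975
final state: V = 17.59 m/s, rpm = 975 → n = rpm/60 = 16.250000 rev/s
J = V / (n·D) = 17.59 / (16.250000 × 1.009) = 1.072806
regime bands: climb J<0.6774 | cruise [0.6774, 1.3548) | windmill J≥1.3548
J = 1.0728 → cruise

J = 1.0728, regime = cruise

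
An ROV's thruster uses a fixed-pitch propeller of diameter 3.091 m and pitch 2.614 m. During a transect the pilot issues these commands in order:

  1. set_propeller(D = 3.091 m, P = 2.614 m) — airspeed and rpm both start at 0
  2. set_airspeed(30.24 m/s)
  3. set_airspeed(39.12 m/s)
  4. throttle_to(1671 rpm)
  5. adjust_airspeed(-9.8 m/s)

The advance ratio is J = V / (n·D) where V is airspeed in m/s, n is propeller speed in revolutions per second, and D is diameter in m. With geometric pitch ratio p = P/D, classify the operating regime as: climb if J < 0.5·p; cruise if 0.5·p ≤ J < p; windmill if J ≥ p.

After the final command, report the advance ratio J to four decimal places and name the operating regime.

J = 0.3406, regime = climb

set_propeller: D = 3.091 m, P = 2.614 m (p = P/D = 0.845681); state ← (V=0, rpm=0)
set_airspeed(30.24): V ← 30.24 m/s
set_airspeed(39.12): V ← 39.12 m/s
throttle_to(1671): rpm ← 1671
adjust_airspeed(-9.8): V ← 39.12 -9.8 = 29.32 m/s
final state: V = 29.32 m/s, rpm = 1671 → n = rpm/60 = 27.850000 rev/s
J = V / (n·D) = 29.32 / (27.850000 × 3.091) = 0.340596
regime bands: climb J<0.4228 | cruise [0.4228, 0.8457) | windmill J≥0.8457
J = 0.3406 → climb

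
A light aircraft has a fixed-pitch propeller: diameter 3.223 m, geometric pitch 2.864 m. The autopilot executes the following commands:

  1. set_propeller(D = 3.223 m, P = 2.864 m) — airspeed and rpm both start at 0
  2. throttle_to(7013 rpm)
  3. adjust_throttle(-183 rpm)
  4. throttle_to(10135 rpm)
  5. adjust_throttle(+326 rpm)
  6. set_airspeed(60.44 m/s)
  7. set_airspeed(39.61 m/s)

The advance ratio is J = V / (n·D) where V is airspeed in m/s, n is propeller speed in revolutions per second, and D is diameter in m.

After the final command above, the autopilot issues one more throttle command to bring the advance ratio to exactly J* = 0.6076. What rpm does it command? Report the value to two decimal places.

set_propeller: D = 3.223 m, P = 2.864 m (p = P/D = 0.888613); state ← (V=0, rpm=0)
throttle_to(7013): rpm ← 7013
adjust_throttle(-183): rpm ← 7013 -183 = 6830
throttle_to(10135): rpm ← 10135
adjust_throttle(+326): rpm ← 10135 +326 = 10461
set_airspeed(60.44): V ← 60.44 m/s
set_airspeed(39.61): V ← 39.61 m/s
final state: V = 39.61 m/s, rpm = 10461 → n = rpm/60 = 174.350000 rev/s
target J* = 0.6076; solve J* = V/(n·D) for n: n = V/(J*·D) = 39.61/(0.6076 × 3.223) = 20.226781 rev/s
rpm = 60·n = 1213.606858

rpm = 1213.61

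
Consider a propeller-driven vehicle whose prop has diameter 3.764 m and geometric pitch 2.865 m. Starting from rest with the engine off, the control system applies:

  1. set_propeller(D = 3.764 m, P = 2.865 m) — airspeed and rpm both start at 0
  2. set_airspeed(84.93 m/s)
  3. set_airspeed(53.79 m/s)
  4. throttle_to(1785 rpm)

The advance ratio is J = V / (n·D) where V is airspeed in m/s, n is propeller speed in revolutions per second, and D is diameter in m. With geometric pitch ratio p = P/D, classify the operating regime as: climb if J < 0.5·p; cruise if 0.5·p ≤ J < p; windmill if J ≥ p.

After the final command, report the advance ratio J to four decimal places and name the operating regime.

set_propeller: D = 3.764 m, P = 2.865 m (p = P/D = 0.761158); state ← (V=0, rpm=0)
set_airspeed(84.93): V ← 84.93 m/s
set_airspeed(53.79): V ← 53.79 m/s
throttle_to(1785): rpm ← 1785
final state: V = 53.79 m/s, rpm = 1785 → n = rpm/60 = 29.750000 rev/s
J = V / (n·D) = 53.79 / (29.750000 × 3.764) = 0.480358
regime bands: climb J<0.3806 | cruise [0.3806, 0.7612) | windmill J≥0.7612
J = 0.4804 → cruise

J = 0.4804, regime = cruise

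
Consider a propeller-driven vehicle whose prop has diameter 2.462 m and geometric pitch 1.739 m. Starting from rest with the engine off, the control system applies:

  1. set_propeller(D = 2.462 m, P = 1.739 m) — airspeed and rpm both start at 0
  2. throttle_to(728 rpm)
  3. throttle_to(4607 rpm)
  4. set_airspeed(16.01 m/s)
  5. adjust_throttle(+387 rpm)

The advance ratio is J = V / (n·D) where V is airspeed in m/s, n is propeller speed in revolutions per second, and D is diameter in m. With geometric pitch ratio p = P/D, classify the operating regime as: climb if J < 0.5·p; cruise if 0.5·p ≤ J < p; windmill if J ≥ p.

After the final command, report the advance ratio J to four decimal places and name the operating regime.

set_propeller: D = 2.462 m, P = 1.739 m (p = P/D = 0.706336); state ← (V=0, rpm=0)
throttle_to(728): rpm ← 728
throttle_to(4607): rpm ← 4607
set_airspeed(16.01): V ← 16.01 m/s
adjust_throttle(+387): rpm ← 4607 +387 = 4994
final state: V = 16.01 m/s, rpm = 4994 → n = rpm/60 = 83.233333 rev/s
J = V / (n·D) = 16.01 / (83.233333 × 2.462) = 0.078128
regime bands: climb J<0.3532 | cruise [0.3532, 0.7063) | windmill J≥0.7063
J = 0.0781 → climb

J = 0.0781, regime = climb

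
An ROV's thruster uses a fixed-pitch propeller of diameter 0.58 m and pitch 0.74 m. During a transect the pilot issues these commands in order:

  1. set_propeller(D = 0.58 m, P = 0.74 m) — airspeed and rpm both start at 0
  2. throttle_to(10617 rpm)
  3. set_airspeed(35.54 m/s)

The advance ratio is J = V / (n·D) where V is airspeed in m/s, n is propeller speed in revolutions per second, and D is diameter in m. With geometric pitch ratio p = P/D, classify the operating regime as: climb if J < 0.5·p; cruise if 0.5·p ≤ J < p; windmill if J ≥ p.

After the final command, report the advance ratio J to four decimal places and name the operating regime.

J = 0.3463, regime = climb

set_propeller: D = 0.58 m, P = 0.74 m (p = P/D = 1.275862); state ← (V=0, rpm=0)
throttle_to(10617): rpm ← 10617
set_airspeed(35.54): V ← 35.54 m/s
final state: V = 35.54 m/s, rpm = 10617 → n = rpm/60 = 176.950000 rev/s
J = V / (n·D) = 35.54 / (176.950000 × 0.58) = 0.346289
regime bands: climb J<0.6379 | cruise [0.6379, 1.2759) | windmill J≥1.2759
J = 0.3463 → climb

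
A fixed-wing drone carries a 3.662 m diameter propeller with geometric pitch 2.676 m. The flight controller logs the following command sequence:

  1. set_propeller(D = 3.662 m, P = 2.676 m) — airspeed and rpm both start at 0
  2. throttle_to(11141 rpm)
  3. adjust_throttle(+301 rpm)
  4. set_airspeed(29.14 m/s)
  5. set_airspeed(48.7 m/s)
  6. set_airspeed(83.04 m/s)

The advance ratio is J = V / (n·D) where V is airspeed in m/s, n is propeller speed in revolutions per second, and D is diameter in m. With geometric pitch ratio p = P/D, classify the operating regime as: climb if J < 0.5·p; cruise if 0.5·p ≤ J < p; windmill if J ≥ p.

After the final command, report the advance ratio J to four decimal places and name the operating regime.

set_propeller: D = 3.662 m, P = 2.676 m (p = P/D = 0.730748); state ← (V=0, rpm=0)
throttle_to(11141): rpm ← 11141
adjust_throttle(+301): rpm ← 11141 +301 = 11442
set_airspeed(29.14): V ← 29.14 m/s
set_airspeed(48.7): V ← 48.7 m/s
set_airspeed(83.04): V ← 83.04 m/s
final state: V = 83.04 m/s, rpm = 11442 → n = rpm/60 = 190.700000 rev/s
J = V / (n·D) = 83.04 / (190.700000 × 3.662) = 0.118910
regime bands: climb J<0.3654 | cruise [0.3654, 0.7307) | windmill J≥0.7307
J = 0.1189 → climb

J = 0.1189, regime = climb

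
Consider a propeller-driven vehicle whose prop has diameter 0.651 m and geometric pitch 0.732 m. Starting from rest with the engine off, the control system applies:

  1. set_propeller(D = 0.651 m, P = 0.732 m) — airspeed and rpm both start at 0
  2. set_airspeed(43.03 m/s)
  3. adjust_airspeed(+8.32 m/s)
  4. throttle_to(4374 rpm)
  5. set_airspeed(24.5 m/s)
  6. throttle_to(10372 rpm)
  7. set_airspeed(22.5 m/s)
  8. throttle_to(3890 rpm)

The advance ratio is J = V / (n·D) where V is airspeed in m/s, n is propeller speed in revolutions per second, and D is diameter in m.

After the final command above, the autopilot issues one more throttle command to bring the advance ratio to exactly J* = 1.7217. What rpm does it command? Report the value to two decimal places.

set_propeller: D = 0.651 m, P = 0.732 m (p = P/D = 1.124424); state ← (V=0, rpm=0)
set_airspeed(43.03): V ← 43.03 m/s
adjust_airspeed(+8.32): V ← 43.03 +8.32 = 51.35 m/s
throttle_to(4374): rpm ← 4374
set_airspeed(24.5): V ← 24.5 m/s
throttle_to(10372): rpm ← 10372
set_airspeed(22.5): V ← 22.5 m/s
throttle_to(3890): rpm ← 3890
final state: V = 22.5 m/s, rpm = 3890 → n = rpm/60 = 64.833333 rev/s
target J* = 1.7217; solve J* = V/(n·D) for n: n = V/(J*·D) = 22.5/(1.7217 × 0.651) = 20.074468 rev/s
rpm = 60·n = 1204.468095

rpm = 1204.47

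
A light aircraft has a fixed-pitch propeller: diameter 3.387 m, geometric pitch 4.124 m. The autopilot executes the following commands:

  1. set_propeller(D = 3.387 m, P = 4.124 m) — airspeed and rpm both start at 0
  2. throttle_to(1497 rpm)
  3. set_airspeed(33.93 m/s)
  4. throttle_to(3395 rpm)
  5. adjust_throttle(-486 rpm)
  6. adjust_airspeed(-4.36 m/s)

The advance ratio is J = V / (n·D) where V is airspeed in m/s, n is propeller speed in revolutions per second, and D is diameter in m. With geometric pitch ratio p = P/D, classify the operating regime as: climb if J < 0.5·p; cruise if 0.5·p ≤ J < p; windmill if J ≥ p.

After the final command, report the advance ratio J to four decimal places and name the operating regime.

J = 0.1801, regime = climb

set_propeller: D = 3.387 m, P = 4.124 m (p = P/D = 1.217597); state ← (V=0, rpm=0)
throttle_to(1497): rpm ← 1497
set_airspeed(33.93): V ← 33.93 m/s
throttle_to(3395): rpm ← 3395
adjust_throttle(-486): rpm ← 3395 -486 = 2909
adjust_airspeed(-4.36): V ← 33.93 -4.36 = 29.57 m/s
final state: V = 29.57 m/s, rpm = 2909 → n = rpm/60 = 48.483333 rev/s
J = V / (n·D) = 29.57 / (48.483333 × 3.387) = 0.180071
regime bands: climb J<0.6088 | cruise [0.6088, 1.2176) | windmill J≥1.2176
J = 0.1801 → climb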